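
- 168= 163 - 331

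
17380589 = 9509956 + 7870633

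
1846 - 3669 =-1823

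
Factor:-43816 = - 2^3 * 5477^1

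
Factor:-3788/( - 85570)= 1894/42785 = 2^1*5^ ( - 1)*43^(-1) *199^ (  -  1 )*947^1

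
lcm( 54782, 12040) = 1095640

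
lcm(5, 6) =30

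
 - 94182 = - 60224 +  - 33958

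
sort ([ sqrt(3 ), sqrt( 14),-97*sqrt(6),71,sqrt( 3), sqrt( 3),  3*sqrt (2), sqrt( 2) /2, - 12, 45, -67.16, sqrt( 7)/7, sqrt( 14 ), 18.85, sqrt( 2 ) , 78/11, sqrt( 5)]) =[ - 97 * sqrt(6 ), - 67.16,-12, sqrt(7) /7, sqrt( 2 ) /2, sqrt( 2), sqrt( 3) , sqrt(3),sqrt(3), sqrt( 5 ), sqrt( 14), sqrt(14), 3*sqrt (2 ), 78/11, 18.85, 45, 71]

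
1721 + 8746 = 10467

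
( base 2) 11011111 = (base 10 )223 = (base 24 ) 97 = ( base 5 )1343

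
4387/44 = 4387/44 =99.70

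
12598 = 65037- 52439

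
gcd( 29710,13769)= 1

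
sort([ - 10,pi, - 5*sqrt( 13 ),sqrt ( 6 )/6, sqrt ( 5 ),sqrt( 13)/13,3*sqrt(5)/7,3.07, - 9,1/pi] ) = [  -  5*sqrt(13 ), - 10 ,-9, sqrt(13 )/13,1/pi, sqrt(6 )/6,3*sqrt( 5) /7 , sqrt( 5 ),  3.07 , pi] 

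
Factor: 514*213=2^1*3^1*71^1*257^1 = 109482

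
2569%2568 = 1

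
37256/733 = 50 + 606/733 = 50.83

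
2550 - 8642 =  - 6092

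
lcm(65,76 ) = 4940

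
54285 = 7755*7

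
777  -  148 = 629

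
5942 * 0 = 0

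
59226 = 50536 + 8690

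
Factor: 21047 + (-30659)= - 9612=- 2^2*3^3 * 89^1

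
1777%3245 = 1777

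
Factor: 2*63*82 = 10332  =  2^2*3^2*7^1*41^1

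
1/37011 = 1/37011 = 0.00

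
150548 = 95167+55381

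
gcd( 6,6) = 6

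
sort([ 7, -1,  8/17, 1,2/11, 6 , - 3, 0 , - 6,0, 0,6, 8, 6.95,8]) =[ - 6, - 3, - 1,0, 0, 0, 2/11, 8/17, 1,  6, 6, 6.95, 7, 8, 8]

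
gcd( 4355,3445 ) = 65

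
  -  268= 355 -623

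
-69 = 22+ - 91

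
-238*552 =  - 131376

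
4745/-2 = -4745/2= - 2372.50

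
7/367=7/367 = 0.02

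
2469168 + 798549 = 3267717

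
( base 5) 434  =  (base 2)1110111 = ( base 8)167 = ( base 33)3k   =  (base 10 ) 119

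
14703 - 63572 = - 48869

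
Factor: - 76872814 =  - 2^1*103^2*3623^1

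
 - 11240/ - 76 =147 + 17/19 = 147.89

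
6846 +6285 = 13131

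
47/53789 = 47/53789 = 0.00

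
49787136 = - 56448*( - 882) 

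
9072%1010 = 992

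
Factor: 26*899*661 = 2^1*13^1*29^1*31^1 * 661^1 = 15450214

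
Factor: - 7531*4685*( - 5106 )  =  2^1 * 3^1*5^1 * 17^1* 23^1 * 37^1*443^1* 937^1=180153644910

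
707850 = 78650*9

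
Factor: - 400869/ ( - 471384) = 2^ (-3 ) *3^2  *  7^2*101^1  *6547^(- 1) = 44541/52376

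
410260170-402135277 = 8124893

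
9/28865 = 9/28865 = 0.00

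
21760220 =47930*454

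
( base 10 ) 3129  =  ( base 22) 6a5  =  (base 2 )110000111001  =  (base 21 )720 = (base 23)5l1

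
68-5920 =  - 5852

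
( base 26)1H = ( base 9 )47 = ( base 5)133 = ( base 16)2b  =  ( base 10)43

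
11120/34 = 5560/17 = 327.06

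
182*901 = 163982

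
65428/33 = 1982 + 2/3 = 1982.67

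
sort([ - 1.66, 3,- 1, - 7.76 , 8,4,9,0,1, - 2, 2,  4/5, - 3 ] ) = [ - 7.76, -3,- 2,  -  1.66,-1,0,4/5,1,2,3,4,8, 9]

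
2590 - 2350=240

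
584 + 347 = 931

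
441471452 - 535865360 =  - 94393908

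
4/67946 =2/33973 = 0.00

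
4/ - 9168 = - 1 + 2291/2292  =  -  0.00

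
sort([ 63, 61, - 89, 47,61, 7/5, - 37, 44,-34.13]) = [ - 89, - 37,-34.13, 7/5,44,47,61, 61, 63 ] 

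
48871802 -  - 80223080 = 129094882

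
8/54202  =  4/27101= 0.00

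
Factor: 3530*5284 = 2^3 * 5^1*353^1*1321^1 = 18652520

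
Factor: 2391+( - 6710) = - 4319 = - 7^1*617^1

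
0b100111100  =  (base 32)9S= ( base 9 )381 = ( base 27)bj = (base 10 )316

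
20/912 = 5/228 = 0.02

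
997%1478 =997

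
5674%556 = 114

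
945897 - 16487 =929410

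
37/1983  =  37/1983 = 0.02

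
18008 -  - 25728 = 43736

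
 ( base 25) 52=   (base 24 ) 57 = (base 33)3s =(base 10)127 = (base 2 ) 1111111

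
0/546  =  0  =  0.00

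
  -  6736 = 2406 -9142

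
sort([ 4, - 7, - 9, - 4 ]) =[ - 9, - 7, - 4,4] 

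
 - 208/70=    - 3 + 1/35 = - 2.97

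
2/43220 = 1/21610= 0.00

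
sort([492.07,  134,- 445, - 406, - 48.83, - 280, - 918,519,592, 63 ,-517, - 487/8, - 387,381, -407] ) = [ - 918, -517,-445  ,  -  407,-406,- 387,  -  280, - 487/8, - 48.83 , 63, 134,381,492.07, 519, 592] 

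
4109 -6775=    - 2666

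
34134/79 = 432 + 6/79 = 432.08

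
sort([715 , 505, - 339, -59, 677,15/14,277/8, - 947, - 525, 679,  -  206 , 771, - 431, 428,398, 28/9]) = [ - 947 , - 525, - 431, - 339, - 206,-59 , 15/14, 28/9, 277/8,398, 428, 505,677 , 679, 715,771 ] 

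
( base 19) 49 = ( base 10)85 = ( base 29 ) 2R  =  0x55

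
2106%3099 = 2106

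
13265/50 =2653/10 =265.30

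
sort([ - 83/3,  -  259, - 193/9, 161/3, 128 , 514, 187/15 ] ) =[ - 259, - 83/3, - 193/9,187/15, 161/3, 128,514 ]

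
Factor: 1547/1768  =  7/8= 2^( - 3 ) *7^1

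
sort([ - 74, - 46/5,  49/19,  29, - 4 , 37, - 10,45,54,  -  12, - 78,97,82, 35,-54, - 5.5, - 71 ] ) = [ - 78, - 74, - 71, - 54, -12, - 10, - 46/5, - 5.5 , - 4, 49/19, 29,35,37,45,54,82,97]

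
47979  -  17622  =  30357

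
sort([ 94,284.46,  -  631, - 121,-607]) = [ - 631, - 607 , - 121, 94,284.46 ] 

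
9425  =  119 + 9306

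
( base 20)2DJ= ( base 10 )1079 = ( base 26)1FD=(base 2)10000110111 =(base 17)3C8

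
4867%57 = 22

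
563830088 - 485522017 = 78308071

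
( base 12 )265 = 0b101101101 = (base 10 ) 365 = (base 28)D1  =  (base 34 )AP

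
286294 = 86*3329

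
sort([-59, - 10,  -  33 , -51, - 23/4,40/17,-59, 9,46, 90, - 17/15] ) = [-59,-59, - 51, -33, - 10, - 23/4, - 17/15,  40/17 , 9,46, 90]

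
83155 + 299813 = 382968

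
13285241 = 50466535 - 37181294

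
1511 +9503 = 11014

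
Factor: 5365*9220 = 49465300 = 2^2*5^2*29^1*  37^1 * 461^1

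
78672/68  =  1156 + 16/17 =1156.94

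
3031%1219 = 593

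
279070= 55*5074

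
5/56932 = 5/56932 = 0.00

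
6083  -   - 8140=14223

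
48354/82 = 24177/41  =  589.68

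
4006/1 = 4006 =4006.00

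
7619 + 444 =8063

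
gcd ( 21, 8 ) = 1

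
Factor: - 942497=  - 17^1*55441^1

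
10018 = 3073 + 6945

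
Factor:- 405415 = - 5^1*81083^1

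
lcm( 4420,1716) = 145860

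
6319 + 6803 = 13122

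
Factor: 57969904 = 2^4 * 113^1*32063^1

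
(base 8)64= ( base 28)1o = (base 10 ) 52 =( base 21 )2a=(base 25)22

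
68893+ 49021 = 117914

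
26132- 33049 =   -  6917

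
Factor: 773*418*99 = 2^1*3^2*11^2 * 19^1 * 773^1 = 31988286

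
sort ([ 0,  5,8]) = [ 0, 5,8 ] 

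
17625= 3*5875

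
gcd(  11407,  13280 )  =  1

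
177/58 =177/58 = 3.05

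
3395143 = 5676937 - 2281794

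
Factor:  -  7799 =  - 11^1*709^1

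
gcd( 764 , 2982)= 2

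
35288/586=60 + 64/293= 60.22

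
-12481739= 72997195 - 85478934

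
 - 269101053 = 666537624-935638677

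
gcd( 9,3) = 3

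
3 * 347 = 1041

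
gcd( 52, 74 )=2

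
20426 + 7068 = 27494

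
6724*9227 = 62042348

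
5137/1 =5137 = 5137.00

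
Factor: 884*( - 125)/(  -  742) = 55250/371 = 2^1 * 5^3*7^ (- 1) * 13^1*17^1*53^ ( -1 )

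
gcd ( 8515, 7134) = 1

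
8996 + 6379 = 15375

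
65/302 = 65/302 =0.22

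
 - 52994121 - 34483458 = -87477579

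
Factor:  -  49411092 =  - 2^2 * 3^1*1571^1*2621^1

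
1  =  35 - 34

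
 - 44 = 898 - 942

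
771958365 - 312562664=459395701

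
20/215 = 4/43 = 0.09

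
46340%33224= 13116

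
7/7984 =7/7984 = 0.00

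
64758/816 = 10793/136=79.36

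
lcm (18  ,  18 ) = 18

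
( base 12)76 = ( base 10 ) 90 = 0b1011010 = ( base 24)3I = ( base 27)39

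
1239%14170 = 1239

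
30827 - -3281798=3312625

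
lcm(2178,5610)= 185130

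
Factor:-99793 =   -  99793^1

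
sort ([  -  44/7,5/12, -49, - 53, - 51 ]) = [ - 53,-51,-49,  -  44/7,5/12 ] 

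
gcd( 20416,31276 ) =4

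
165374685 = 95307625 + 70067060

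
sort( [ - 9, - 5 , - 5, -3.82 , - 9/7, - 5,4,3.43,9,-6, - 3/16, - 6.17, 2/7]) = [ - 9, - 6.17, - 6, - 5 , - 5,  -  5, - 3.82, - 9/7, - 3/16  ,  2/7, 3.43,4,9 ]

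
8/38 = 4/19  =  0.21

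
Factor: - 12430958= - 2^1*263^1* 23633^1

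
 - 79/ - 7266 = 79/7266  =  0.01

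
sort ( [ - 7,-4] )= [ - 7, - 4]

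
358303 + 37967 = 396270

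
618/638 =309/319= 0.97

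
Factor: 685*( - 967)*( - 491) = 325235945 = 5^1*137^1*491^1*967^1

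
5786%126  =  116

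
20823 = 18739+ 2084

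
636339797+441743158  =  1078082955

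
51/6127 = 51/6127 = 0.01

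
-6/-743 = 6/743=0.01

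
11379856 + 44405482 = 55785338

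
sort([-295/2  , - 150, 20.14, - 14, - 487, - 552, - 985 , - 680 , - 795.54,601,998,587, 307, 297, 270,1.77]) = [ - 985, - 795.54, - 680, - 552, -487, - 150, - 295/2 ,-14,1.77 , 20.14,270,297, 307,587,601 , 998]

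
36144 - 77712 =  - 41568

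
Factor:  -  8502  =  -2^1*3^1*13^1*109^1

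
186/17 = 186/17 = 10.94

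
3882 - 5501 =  - 1619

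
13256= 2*6628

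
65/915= 13/183 =0.07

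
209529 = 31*6759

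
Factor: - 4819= - 61^1*79^1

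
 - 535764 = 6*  (-89294)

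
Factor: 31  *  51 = 3^1*17^1*31^1 = 1581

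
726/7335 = 242/2445= 0.10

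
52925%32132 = 20793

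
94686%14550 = 7386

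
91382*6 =548292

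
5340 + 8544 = 13884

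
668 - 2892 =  - 2224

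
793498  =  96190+697308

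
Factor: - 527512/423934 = -932/749 = - 2^2*7^( - 1) * 107^( - 1 )*233^1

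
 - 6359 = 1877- 8236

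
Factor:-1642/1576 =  - 821/788 = - 2^( - 2) * 197^( - 1)*821^1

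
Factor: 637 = 7^2 * 13^1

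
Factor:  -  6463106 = -2^1*13^1 * 331^1*751^1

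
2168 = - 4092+6260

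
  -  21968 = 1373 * (-16 )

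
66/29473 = 66/29473 =0.00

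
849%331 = 187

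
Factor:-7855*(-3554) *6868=191731689560 = 2^3*5^1*17^1*101^1*1571^1*1777^1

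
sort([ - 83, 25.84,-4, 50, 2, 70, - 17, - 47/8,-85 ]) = [ - 85, - 83 , - 17  ,-47/8, - 4,2, 25.84, 50, 70]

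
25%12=1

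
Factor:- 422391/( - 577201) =3^1 * 17^( - 1)* 19^ ( - 1 )*1787^(- 1)*140797^1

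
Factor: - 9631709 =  - 9631709^1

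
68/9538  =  34/4769 = 0.01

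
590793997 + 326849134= 917643131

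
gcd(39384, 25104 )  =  24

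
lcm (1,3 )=3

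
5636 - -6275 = 11911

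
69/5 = 69/5=13.80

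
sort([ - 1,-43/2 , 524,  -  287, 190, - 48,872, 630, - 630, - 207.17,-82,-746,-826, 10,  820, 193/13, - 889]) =[ - 889,  -  826,- 746, -630,-287, - 207.17,-82, - 48, - 43/2, - 1,10,193/13, 190, 524 , 630, 820,872 ]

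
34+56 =90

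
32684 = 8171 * 4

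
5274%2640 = 2634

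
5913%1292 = 745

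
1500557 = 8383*179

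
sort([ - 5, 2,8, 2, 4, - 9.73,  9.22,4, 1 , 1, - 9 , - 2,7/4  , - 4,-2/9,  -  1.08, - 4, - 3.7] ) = [-9.73 , - 9,  -  5,-4, - 4, - 3.7 , - 2,-1.08, - 2/9,1,1, 7/4,  2,  2,4, 4,8,9.22] 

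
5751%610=261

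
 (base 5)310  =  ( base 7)143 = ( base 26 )32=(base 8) 120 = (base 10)80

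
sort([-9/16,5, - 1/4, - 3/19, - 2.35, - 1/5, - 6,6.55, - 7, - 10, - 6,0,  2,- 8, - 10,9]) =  [ - 10, - 10, -8, - 7, - 6, - 6, -2.35, -9/16, - 1/4 ,-1/5, - 3/19, 0, 2,5,6.55,9 ]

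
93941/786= 93941/786=119.52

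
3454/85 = 40  +  54/85 = 40.64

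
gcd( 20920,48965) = 5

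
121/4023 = 121/4023 = 0.03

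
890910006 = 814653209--76256797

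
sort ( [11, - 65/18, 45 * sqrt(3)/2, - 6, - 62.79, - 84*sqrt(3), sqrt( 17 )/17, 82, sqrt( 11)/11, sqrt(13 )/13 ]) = [ - 84*sqrt(3 ),-62.79, - 6, - 65/18,sqrt( 17)/17, sqrt(13 )/13  ,  sqrt( 11)/11, 11, 45*sqrt( 3 ) /2, 82 ]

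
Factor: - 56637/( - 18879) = 3 = 3^1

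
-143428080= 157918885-301346965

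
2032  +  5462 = 7494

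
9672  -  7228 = 2444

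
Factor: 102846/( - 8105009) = -1686/132869 = -2^1*3^1*11^( - 1) *47^( - 1)*257^(  -  1)*281^1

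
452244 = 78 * 5798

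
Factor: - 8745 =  - 3^1*5^1  *  11^1*53^1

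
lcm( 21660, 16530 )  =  628140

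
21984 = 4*5496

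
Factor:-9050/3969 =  - 2^1*3^( - 4 ) * 5^2 * 7^(-2)*181^1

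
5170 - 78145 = - 72975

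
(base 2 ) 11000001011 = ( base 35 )197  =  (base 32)1GB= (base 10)1547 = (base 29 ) 1oa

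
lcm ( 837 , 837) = 837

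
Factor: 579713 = 579713^1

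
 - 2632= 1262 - 3894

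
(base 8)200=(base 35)3N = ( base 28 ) 4G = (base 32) 40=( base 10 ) 128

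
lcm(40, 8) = 40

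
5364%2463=438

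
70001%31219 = 7563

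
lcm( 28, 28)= 28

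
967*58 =56086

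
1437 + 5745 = 7182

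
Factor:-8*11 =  - 2^3*11^1 = -88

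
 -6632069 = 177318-6809387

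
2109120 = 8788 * 240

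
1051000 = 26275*40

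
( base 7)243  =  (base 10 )129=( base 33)3U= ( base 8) 201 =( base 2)10000001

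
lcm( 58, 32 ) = 928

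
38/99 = 38/99= 0.38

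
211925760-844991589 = - 633065829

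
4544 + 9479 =14023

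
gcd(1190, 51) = 17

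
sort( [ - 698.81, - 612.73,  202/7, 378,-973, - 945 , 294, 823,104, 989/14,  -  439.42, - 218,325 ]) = [ - 973,  -  945 ,  -  698.81,  -  612.73,- 439.42, - 218,202/7 , 989/14, 104, 294, 325, 378,823]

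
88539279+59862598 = 148401877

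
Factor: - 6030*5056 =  - 30487680 = - 2^7*3^2*5^1*67^1*79^1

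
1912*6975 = 13336200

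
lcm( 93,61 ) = 5673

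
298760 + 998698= 1297458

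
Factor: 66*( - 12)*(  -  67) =53064 = 2^3*3^2*11^1*67^1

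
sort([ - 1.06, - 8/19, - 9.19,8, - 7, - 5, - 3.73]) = [ - 9.19 , - 7,  -  5, - 3.73,- 1.06, - 8/19,8]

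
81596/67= 1217+57/67 = 1217.85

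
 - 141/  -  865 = 141/865 = 0.16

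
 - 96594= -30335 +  - 66259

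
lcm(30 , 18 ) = 90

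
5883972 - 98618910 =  - 92734938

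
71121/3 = 23707 = 23707.00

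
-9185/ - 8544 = 9185/8544 = 1.08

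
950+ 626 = 1576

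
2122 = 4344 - 2222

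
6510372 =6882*946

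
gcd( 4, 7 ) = 1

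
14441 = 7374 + 7067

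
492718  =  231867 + 260851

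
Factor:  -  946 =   -  2^1*11^1*43^1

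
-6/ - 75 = 2/25 = 0.08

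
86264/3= 86264/3 = 28754.67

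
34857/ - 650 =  - 54 + 243/650= - 53.63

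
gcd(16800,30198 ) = 42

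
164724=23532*7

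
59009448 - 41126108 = 17883340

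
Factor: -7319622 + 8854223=1534601 = 1534601^1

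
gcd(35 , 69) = 1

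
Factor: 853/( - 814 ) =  - 2^( - 1 ) * 11^( - 1)*37^( - 1 ) * 853^1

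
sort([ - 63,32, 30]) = [ - 63,30,32] 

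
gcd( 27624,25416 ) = 24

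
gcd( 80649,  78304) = 1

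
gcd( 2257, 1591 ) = 37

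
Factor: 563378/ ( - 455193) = - 2^1*3^ ( - 3) *23^( - 1)*101^1*733^( - 1)*2789^1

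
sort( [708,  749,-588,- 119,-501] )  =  [-588,  -  501, - 119 , 708,  749] 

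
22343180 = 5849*3820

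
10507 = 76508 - 66001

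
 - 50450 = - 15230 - 35220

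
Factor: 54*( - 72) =  -  3888 = - 2^4* 3^5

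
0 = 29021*0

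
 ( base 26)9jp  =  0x19cb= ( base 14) 2599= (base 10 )6603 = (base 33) 623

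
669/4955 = 669/4955 = 0.14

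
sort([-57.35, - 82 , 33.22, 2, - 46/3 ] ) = [ -82,-57.35,-46/3, 2, 33.22 ] 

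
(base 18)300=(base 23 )1j6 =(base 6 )4300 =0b1111001100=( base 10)972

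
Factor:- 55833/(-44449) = 3^1 * 37^1*503^1*44449^(-1) 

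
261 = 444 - 183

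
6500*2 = 13000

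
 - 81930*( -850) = 69640500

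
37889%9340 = 529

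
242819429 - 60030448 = 182788981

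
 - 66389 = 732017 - 798406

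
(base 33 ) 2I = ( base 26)36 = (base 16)54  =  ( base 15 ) 59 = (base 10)84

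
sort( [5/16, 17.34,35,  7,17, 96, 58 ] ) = [ 5/16  ,  7,17,17.34,35, 58,96]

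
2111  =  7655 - 5544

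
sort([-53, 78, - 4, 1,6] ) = [ - 53  ,-4,1, 6,78 ] 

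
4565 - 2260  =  2305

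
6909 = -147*( - 47)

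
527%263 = 1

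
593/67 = 593/67 = 8.85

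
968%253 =209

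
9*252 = 2268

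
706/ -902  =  -1 + 98/451 =-0.78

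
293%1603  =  293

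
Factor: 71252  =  2^2*47^1*379^1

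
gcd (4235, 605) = 605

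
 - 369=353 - 722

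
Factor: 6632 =2^3*829^1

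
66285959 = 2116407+64169552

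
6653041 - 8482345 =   -  1829304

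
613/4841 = 613/4841= 0.13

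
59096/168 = 7387/21 = 351.76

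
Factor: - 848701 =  - 7^1*263^1*461^1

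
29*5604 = 162516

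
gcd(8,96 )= 8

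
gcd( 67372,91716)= 4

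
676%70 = 46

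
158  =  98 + 60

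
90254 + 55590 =145844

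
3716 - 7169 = - 3453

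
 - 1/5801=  - 1 + 5800/5801 = -0.00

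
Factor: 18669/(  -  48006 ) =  - 7/18 = - 2^( - 1)*3^( - 2)*7^1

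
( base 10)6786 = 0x1A82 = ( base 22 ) E0A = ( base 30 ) 7g6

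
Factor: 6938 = 2^1*3469^1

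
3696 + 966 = 4662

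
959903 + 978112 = 1938015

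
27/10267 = 27/10267 = 0.00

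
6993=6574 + 419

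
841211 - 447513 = 393698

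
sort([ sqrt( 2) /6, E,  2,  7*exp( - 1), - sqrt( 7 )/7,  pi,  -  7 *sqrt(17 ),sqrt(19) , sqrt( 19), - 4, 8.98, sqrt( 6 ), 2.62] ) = [ - 7 * sqrt( 17), - 4, - sqrt( 7)/7,  sqrt(2)/6,2,sqrt( 6),7*exp( - 1 ), 2.62, E,pi,sqrt( 19) , sqrt( 19 ), 8.98] 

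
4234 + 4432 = 8666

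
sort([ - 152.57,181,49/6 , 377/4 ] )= [ - 152.57,49/6,377/4,181 ]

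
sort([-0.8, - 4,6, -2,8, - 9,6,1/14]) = [ - 9,-4,  -  2,  -  0.8, 1/14,6,6,  8 ] 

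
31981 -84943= -52962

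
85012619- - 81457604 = 166470223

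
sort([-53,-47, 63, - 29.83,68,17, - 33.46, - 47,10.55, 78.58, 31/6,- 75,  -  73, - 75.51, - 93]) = [  -  93, - 75.51 , - 75,-73,-53, - 47, - 47,  -  33.46, - 29.83 , 31/6, 10.55, 17,63,68,78.58]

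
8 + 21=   29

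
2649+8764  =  11413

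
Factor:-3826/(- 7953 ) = 2^1*3^ (  -  1) * 11^( - 1 )*241^( - 1 ) * 1913^1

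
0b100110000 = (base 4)10300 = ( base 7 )613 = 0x130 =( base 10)304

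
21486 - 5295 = 16191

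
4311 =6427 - 2116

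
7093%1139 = 259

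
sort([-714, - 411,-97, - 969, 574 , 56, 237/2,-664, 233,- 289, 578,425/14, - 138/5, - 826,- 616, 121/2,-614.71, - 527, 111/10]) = [ - 969, - 826, - 714,-664,-616, - 614.71,-527, - 411,-289, - 97,-138/5, 111/10, 425/14, 56, 121/2, 237/2 , 233,574,  578 ] 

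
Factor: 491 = 491^1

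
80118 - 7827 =72291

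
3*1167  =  3501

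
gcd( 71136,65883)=3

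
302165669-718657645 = -416491976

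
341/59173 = 341/59173=0.01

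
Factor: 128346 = 2^1*3^1*21391^1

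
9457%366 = 307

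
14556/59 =246+42/59= 246.71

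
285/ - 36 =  - 8+1/12 = -7.92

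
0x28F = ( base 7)1624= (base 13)3B5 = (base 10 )655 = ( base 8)1217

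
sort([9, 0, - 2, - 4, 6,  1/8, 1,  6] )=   [-4, - 2,0, 1/8, 1,6,6, 9 ] 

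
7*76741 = 537187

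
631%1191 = 631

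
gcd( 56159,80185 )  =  1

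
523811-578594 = -54783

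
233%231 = 2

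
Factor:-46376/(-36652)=62/49 = 2^1 * 7^( - 2)*31^1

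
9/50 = 9/50 = 0.18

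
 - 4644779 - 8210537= - 12855316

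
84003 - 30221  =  53782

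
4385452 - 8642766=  - 4257314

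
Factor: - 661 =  - 661^1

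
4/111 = 4/111=0.04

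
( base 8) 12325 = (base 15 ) 18a8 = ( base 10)5333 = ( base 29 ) 69q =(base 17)117c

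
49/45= 1 + 4/45 = 1.09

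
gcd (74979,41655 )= 8331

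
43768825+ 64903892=108672717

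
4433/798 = 4433/798 = 5.56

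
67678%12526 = 5048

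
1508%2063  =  1508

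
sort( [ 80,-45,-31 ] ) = [ -45, - 31 , 80 ] 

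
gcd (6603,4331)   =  71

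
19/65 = 19/65  =  0.29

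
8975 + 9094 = 18069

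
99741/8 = 99741/8 = 12467.62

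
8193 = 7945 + 248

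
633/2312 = 633/2312  =  0.27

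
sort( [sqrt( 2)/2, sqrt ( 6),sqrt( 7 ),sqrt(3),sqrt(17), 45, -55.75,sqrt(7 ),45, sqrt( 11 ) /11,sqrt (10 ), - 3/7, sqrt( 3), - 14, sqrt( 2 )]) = [  -  55.75, - 14,-3/7,sqrt( 11)/11,sqrt(2 ) /2,sqrt(2),sqrt( 3 ),sqrt (3 ),sqrt( 6) , sqrt( 7 ), sqrt(7 ), sqrt(10 ), sqrt(17),45,45 ]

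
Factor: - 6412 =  - 2^2 * 7^1  *229^1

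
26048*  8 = 208384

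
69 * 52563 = 3626847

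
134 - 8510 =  - 8376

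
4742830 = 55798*85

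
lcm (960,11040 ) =22080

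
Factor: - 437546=-2^1*17^2*757^1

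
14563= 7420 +7143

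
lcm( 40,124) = 1240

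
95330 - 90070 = 5260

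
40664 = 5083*8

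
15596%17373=15596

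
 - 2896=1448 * ( - 2 ) 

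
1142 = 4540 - 3398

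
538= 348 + 190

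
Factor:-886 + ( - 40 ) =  - 2^1*463^1 = -926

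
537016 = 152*3533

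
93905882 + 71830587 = 165736469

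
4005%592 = 453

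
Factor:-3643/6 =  - 2^( - 1)*3^(-1 )*3643^1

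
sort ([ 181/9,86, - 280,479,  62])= [ - 280, 181/9, 62 , 86,479]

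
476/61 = 476/61 = 7.80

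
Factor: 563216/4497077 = 2^4*13^( - 1) *31^(-1) *11159^(-1 )*35201^1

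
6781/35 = 6781/35= 193.74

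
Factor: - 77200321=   -  11^1 * 251^1*27961^1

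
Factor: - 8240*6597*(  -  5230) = 284299034400 = 2^5 * 3^2*5^2*103^1*523^1*733^1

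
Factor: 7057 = 7057^1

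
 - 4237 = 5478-9715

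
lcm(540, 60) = 540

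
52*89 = 4628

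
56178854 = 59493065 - 3314211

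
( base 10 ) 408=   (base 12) 2A0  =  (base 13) 255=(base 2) 110011000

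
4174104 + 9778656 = 13952760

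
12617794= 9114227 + 3503567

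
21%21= 0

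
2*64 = 128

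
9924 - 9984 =-60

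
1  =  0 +1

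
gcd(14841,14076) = 153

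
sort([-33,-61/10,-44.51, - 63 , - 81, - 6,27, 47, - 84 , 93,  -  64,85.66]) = [ - 84,-81, - 64, - 63, - 44.51, - 33, - 61/10,  -  6,27,47,85.66,93 ]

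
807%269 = 0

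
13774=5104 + 8670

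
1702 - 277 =1425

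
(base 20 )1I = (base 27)1B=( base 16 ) 26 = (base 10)38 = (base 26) 1c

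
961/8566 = 961/8566 = 0.11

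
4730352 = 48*98549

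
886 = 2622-1736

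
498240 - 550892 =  - 52652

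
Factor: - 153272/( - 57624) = 391/147= 3^( - 1)*7^(-2)*17^1*23^1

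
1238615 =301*4115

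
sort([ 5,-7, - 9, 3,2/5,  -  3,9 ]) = [-9, - 7, - 3,2/5,3, 5 , 9]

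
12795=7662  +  5133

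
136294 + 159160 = 295454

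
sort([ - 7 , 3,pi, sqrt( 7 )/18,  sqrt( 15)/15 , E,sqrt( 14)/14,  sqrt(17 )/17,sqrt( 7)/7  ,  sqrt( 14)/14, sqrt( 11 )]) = [ - 7,sqrt( 7 )/18,sqrt( 17) /17, sqrt( 15 )/15,sqrt (14 ) /14,sqrt (14)/14,sqrt ( 7) /7,E , 3, pi, sqrt( 11) ] 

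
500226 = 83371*6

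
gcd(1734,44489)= 17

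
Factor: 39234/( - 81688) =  - 19617/40844 = - 2^( -2 ) * 3^1 * 13^1*503^1*10211^( - 1)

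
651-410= 241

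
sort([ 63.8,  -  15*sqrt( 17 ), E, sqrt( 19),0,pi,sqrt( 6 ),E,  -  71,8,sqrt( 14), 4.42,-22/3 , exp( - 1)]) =[- 71, - 15*sqrt( 17 ),-22/3, 0,exp(  -  1),  sqrt( 6), E, E,pi,  sqrt( 14), sqrt(19 ),4.42,8, 63.8 ]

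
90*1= 90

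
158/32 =4 + 15/16 = 4.94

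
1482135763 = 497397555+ 984738208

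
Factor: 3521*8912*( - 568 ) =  - 17823358336  =  -2^7*7^1*71^1*503^1 *557^1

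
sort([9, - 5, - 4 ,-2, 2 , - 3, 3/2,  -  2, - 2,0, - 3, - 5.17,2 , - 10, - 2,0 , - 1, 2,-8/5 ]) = [ - 10, - 5.17,  -  5 ,  -  4 , - 3, - 3 , - 2 , - 2, - 2,  -  2, - 8/5, - 1 , 0, 0 , 3/2,2,2, 2 , 9 ] 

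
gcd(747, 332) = 83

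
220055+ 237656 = 457711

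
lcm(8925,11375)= 580125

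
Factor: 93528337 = 7^1*79^1*169129^1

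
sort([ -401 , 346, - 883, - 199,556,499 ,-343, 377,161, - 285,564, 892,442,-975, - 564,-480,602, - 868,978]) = [  -  975, - 883,  -  868, - 564, - 480, - 401,-343,-285, - 199,161,346, 377,442,  499,556, 564, 602,892, 978]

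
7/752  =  7/752 = 0.01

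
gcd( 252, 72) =36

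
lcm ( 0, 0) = 0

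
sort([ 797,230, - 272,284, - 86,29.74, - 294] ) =[-294, - 272, - 86,29.74,230,284, 797 ] 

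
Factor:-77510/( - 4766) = 5^1*23^1*337^1*2383^ (-1) = 38755/2383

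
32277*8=258216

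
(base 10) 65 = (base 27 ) 2b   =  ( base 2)1000001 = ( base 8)101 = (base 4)1001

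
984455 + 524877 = 1509332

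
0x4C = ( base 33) 2a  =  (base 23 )37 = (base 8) 114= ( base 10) 76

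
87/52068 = 29/17356 = 0.00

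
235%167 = 68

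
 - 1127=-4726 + 3599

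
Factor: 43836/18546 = 2^1*11^( - 1)*13^1 = 26/11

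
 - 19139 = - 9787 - 9352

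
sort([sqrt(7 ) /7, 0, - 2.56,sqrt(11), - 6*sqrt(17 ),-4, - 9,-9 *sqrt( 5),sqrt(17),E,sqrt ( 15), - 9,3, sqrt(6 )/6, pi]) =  [ - 6*sqrt ( 17), - 9 * sqrt( 5), - 9,- 9, - 4,- 2.56, 0,sqrt(7) /7,sqrt(6)/6,E,3,pi, sqrt( 11),sqrt(15 ),sqrt(17)]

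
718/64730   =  359/32365= 0.01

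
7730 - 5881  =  1849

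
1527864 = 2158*708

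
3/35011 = 3/35011= 0.00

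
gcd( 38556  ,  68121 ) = 81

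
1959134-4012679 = - 2053545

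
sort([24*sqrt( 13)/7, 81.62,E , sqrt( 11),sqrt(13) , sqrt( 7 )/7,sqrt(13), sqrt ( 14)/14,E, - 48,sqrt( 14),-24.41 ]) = [ - 48 , - 24.41, sqrt ( 14)/14,sqrt( 7)/7, E, E,sqrt( 11),sqrt( 13),  sqrt( 13 ), sqrt(14 ),24*sqrt(13) /7 , 81.62]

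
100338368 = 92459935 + 7878433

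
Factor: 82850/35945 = 2^1 * 5^1*7^( - 1)*13^(  -  1 ) *79^(-1)*1657^1  =  16570/7189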